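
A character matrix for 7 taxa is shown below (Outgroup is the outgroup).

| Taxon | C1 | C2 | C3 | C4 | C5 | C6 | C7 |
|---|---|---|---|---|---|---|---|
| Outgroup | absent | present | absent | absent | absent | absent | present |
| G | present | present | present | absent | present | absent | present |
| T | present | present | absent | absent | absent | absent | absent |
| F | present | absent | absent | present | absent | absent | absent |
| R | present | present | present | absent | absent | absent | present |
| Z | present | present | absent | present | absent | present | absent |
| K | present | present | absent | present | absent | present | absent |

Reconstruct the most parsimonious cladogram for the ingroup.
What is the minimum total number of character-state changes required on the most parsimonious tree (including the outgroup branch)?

7

Character polarity is set by the outgroup: the derived state is whichever differs from the outgroup's state, so for C2, C7 the derived state is 'absent', and for the remaining characters it is 'present'.
All ingroup taxa share the derived state 'present' for C1; it defines the ingroup but does not resolve relationships within it.
C2: derived state 'absent' in F only — an autapomorphy, so it tells us nothing about relationships among taxa.
C3: derived state 'present' in G and R only — synapomorphy for {G, R}.
C4 (derived state 'present') is shared by F, K, and Z — a synapomorphy uniting that clade.
C5: derived state 'present' in G only — an autapomorphy, so it tells us nothing about relationships among taxa.
Only K and Z show the derived state 'present' for C6, supporting them as a clade.
C7: derived state 'absent' in F, K, T, and Z only — synapomorphy for {F, K, T, Z}.
Most parsimonious ingroup topology: ((G,R),(T,(F,(Z,K)))).
Changes per character on this tree: C1: 1; C2: 1; C3: 1; C4: 1; C5: 1; C6: 1; C7: 1.
Total = 7.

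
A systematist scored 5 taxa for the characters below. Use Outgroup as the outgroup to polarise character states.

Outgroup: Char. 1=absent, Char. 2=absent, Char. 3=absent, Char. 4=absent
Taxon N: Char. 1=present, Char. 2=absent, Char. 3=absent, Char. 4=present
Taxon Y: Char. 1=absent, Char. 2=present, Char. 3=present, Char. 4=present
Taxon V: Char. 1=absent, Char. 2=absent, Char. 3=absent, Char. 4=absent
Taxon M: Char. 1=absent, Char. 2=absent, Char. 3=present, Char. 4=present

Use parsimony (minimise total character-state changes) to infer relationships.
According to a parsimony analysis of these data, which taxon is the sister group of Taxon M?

The outgroup has state 'absent' for every character, so 'present' is the derived state throughout.
Char. 1 (derived state 'present') is unique to Taxon N (autapomorphy; uninformative for grouping).
Char. 2 (derived state 'present') is unique to Taxon Y (autapomorphy; uninformative for grouping).
Char. 3: derived state 'present' in Taxon M and Taxon Y only — synapomorphy for {Taxon M, Taxon Y}.
Only Taxon M, Taxon N, and Taxon Y show the derived state 'present' for Char. 4, supporting them as a clade.
Most parsimonious ingroup topology: ((Taxon N,(Taxon Y,Taxon M)),Taxon V).
Taxon M and Taxon Y form a cherry on this tree, so they are sister taxa.

Taxon Y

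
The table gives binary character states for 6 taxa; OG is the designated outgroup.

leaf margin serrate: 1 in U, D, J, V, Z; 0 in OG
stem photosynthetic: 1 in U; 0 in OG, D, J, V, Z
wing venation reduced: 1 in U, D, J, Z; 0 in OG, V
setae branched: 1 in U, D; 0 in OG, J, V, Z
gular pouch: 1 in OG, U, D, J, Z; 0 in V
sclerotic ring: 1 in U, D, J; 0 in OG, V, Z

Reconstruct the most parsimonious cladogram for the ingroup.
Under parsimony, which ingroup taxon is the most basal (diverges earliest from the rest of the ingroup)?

Character polarity is set by the outgroup: the derived state is whichever differs from the outgroup's state, so for gular pouch the derived state is '0', and for the remaining characters it is '1'.
All ingroup taxa share the derived state '1' for leaf margin serrate; it defines the ingroup but does not resolve relationships within it.
stem photosynthetic: derived state '1' in U only — an autapomorphy, so it tells us nothing about relationships among taxa.
Only D, J, U, and Z show the derived state '1' for wing venation reduced, supporting them as a clade.
setae branched: derived state '1' in D and U only — synapomorphy for {D, U}.
gular pouch (derived state '0') is unique to V (autapomorphy; uninformative for grouping).
Only D, J, and U show the derived state '1' for sclerotic ring, supporting them as a clade.
Most parsimonious ingroup topology: ((((U,D),J),Z),V).
V is sister to the clade containing all other ingroup taxa, so it is the earliest-diverging (most basal) ingroup lineage.

V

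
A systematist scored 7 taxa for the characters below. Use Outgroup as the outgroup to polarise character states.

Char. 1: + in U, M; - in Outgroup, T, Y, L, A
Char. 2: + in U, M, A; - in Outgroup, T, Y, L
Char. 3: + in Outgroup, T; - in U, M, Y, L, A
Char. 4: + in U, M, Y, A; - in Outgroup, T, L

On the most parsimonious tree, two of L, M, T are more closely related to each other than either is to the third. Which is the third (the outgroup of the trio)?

Character polarity is set by the outgroup: the derived state is whichever differs from the outgroup's state, so for Char. 3 the derived state is '-', and for the remaining characters it is '+'.
Char. 1 (derived state '+') is shared by M and U — a synapomorphy uniting that clade.
Char. 2: derived state '+' in A, M, and U only — synapomorphy for {A, M, U}.
Only A, L, M, U, and Y show the derived state '-' for Char. 3, supporting them as a clade.
Char. 4: derived state '+' in A, M, U, and Y only — synapomorphy for {A, M, U, Y}.
Most parsimonious ingroup topology: (((((U,M),A),Y),L),T).
L and M share a more recent common ancestor with each other than either does with T, so T is the least closely related of the three.

T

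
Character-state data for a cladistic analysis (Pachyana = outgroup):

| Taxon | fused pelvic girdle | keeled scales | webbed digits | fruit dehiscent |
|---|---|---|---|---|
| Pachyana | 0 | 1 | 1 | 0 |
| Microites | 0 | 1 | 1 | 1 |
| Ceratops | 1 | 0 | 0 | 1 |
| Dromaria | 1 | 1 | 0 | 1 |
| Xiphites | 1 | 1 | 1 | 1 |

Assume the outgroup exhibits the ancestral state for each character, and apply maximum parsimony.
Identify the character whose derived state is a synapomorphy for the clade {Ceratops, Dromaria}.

Character polarity is set by the outgroup: the derived state is whichever differs from the outgroup's state, so for keeled scales, webbed digits the derived state is '0', and for the remaining characters it is '1'.
fused pelvic girdle: derived state '1' in Ceratops, Dromaria, and Xiphites only — synapomorphy for {Ceratops, Dromaria, Xiphites}.
keeled scales (derived state '0') is unique to Ceratops (autapomorphy; uninformative for grouping).
Only Ceratops and Dromaria show the derived state '0' for webbed digits, supporting them as a clade.
fruit dehiscent (derived state '1') is shared by all ingroup taxa — unites the whole ingroup.
Most parsimonious ingroup topology: (Microites,((Ceratops,Dromaria),Xiphites)).
The clade {Ceratops, Dromaria} is supported by webbed digits: its derived state '0' occurs in exactly those taxa and in no other taxon (including the outgroup).

webbed digits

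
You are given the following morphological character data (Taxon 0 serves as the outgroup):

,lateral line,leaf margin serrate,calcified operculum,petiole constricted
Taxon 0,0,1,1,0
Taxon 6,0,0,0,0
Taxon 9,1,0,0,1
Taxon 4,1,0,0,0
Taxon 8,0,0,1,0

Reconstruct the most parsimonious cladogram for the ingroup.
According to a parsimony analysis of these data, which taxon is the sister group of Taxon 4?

Taxon 9

Character polarity is set by the outgroup: the derived state is whichever differs from the outgroup's state, so for leaf margin serrate, calcified operculum the derived state is '0', and for the remaining characters it is '1'.
Only Taxon 4 and Taxon 9 show the derived state '1' for lateral line, supporting them as a clade.
leaf margin serrate (derived state '0') is shared by all ingroup taxa — unites the whole ingroup.
calcified operculum: derived state '0' in Taxon 4, Taxon 6, and Taxon 9 only — synapomorphy for {Taxon 4, Taxon 6, Taxon 9}.
petiole constricted (derived state '1') is unique to Taxon 9 (autapomorphy; uninformative for grouping).
Most parsimonious ingroup topology: ((Taxon 6,(Taxon 9,Taxon 4)),Taxon 8).
Taxon 4 and Taxon 9 form a cherry on this tree, so they are sister taxa.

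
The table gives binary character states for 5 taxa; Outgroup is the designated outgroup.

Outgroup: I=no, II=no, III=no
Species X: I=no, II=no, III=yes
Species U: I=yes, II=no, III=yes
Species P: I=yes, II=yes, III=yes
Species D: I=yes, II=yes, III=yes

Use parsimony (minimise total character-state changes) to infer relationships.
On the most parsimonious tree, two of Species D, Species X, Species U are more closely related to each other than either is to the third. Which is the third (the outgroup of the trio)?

Species X

The outgroup has state 'no' for every character, so 'yes' is the derived state throughout.
Only Species D, Species P, and Species U show the derived state 'yes' for I, supporting them as a clade.
II: derived state 'yes' in Species D and Species P only — synapomorphy for {Species D, Species P}.
III (derived state 'yes') is shared by all ingroup taxa — unites the whole ingroup.
Most parsimonious ingroup topology: (Species X,(Species U,(Species P,Species D))).
Species U and Species D share a more recent common ancestor with each other than either does with Species X, so Species X is the least closely related of the three.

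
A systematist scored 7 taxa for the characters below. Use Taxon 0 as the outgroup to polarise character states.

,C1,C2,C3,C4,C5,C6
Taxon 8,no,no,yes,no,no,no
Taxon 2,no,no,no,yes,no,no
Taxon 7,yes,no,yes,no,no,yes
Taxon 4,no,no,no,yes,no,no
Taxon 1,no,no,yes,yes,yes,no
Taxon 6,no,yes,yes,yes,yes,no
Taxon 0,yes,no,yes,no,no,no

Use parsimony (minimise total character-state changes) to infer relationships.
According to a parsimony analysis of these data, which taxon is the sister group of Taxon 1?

Character polarity is set by the outgroup: the derived state is whichever differs from the outgroup's state, so for C1, C3 the derived state is 'no', and for the remaining characters it is 'yes'.
C1: derived state 'no' in Taxon 1, Taxon 2, Taxon 4, Taxon 6, and Taxon 8 only — synapomorphy for {Taxon 1, Taxon 2, Taxon 4, Taxon 6, Taxon 8}.
C2 (derived state 'yes') is unique to Taxon 6 (autapomorphy; uninformative for grouping).
C3: derived state 'no' in Taxon 2 and Taxon 4 only — synapomorphy for {Taxon 2, Taxon 4}.
C4: derived state 'yes' in Taxon 1, Taxon 2, Taxon 4, and Taxon 6 only — synapomorphy for {Taxon 1, Taxon 2, Taxon 4, Taxon 6}.
Only Taxon 1 and Taxon 6 show the derived state 'yes' for C5, supporting them as a clade.
C6: derived state 'yes' in Taxon 7 only — an autapomorphy, so it tells us nothing about relationships among taxa.
Most parsimonious ingroup topology: ((((Taxon 2,Taxon 4),(Taxon 1,Taxon 6)),Taxon 8),Taxon 7).
Taxon 1 and Taxon 6 form a cherry on this tree, so they are sister taxa.

Taxon 6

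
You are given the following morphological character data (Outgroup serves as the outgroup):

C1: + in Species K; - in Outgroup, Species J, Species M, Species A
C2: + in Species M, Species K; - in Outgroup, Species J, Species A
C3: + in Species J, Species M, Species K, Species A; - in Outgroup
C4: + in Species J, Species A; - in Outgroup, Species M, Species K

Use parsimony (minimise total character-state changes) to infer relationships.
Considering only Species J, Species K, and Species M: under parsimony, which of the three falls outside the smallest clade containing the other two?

Species J

The outgroup has state '-' for every character, so '+' is the derived state throughout.
C1: derived state '+' in Species K only — an autapomorphy, so it tells us nothing about relationships among taxa.
C2 (derived state '+') is shared by Species K and Species M — a synapomorphy uniting that clade.
C3 (derived state '+') is shared by all ingroup taxa — unites the whole ingroup.
Only Species A and Species J show the derived state '+' for C4, supporting them as a clade.
Most parsimonious ingroup topology: ((Species J,Species A),(Species M,Species K)).
Species K and Species M share a more recent common ancestor with each other than either does with Species J, so Species J is the least closely related of the three.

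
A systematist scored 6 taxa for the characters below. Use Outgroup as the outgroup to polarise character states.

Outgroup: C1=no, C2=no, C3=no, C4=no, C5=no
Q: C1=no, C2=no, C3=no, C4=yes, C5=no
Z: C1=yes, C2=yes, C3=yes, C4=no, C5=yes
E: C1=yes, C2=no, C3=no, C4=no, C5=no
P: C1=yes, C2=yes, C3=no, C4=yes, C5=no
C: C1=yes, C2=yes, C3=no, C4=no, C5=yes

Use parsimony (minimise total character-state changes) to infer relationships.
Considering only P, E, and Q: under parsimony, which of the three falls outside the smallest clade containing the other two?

The outgroup has state 'no' for every character, so 'yes' is the derived state throughout.
C1: derived state 'yes' in C, E, P, and Z only — synapomorphy for {C, E, P, Z}.
C2 (derived state 'yes') is shared by C, P, and Z — a synapomorphy uniting that clade.
C3 (derived state 'yes') is unique to Z (autapomorphy; uninformative for grouping).
C4 groups P and Q, which is incompatible with the clades supported by the remaining characters; treating it as convergent (homoplasy) costs fewer steps than any alternative tree.
C5 (derived state 'yes') is shared by C and Z — a synapomorphy uniting that clade.
Most parsimonious ingroup topology: (Q,(((Z,C),P),E)).
E and P share a more recent common ancestor with each other than either does with Q, so Q is the least closely related of the three.

Q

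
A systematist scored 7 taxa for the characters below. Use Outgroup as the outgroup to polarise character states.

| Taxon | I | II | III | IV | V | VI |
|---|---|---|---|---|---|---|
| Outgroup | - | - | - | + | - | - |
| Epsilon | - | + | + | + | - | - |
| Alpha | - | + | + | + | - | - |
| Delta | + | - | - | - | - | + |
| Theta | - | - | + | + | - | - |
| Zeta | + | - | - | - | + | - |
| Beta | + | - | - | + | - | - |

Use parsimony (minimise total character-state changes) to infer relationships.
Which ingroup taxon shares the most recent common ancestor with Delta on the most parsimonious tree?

Zeta

Character polarity is set by the outgroup: the derived state is whichever differs from the outgroup's state, so for IV the derived state is '-', and for the remaining characters it is '+'.
I: derived state '+' in Beta, Delta, and Zeta only — synapomorphy for {Beta, Delta, Zeta}.
II (derived state '+') is shared by Alpha and Epsilon — a synapomorphy uniting that clade.
III (derived state '+') is shared by Alpha, Epsilon, and Theta — a synapomorphy uniting that clade.
IV (derived state '-') is shared by Delta and Zeta — a synapomorphy uniting that clade.
V: derived state '+' in Zeta only — an autapomorphy, so it tells us nothing about relationships among taxa.
VI: derived state '+' in Delta only — an autapomorphy, so it tells us nothing about relationships among taxa.
Most parsimonious ingroup topology: (((Epsilon,Alpha),Theta),((Delta,Zeta),Beta)).
Delta and Zeta form a cherry on this tree, so they are sister taxa.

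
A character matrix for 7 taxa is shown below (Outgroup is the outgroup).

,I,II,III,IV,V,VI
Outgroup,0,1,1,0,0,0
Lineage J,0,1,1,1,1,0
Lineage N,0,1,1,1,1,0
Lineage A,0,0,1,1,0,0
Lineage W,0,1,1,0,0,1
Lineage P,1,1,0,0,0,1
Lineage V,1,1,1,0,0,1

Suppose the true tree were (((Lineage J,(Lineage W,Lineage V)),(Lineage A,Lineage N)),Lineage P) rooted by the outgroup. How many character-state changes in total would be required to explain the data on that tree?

Map each character onto (((Lineage J,(Lineage W,Lineage V)),(Lineage A,Lineage N)),Lineage P) (rooted by Outgroup) and count the minimum state changes it requires (Fitch parsimony):
I: 2; II: 1; III: 1; IV: 2; V: 2; VI: 2.
Total tree length = 10.

10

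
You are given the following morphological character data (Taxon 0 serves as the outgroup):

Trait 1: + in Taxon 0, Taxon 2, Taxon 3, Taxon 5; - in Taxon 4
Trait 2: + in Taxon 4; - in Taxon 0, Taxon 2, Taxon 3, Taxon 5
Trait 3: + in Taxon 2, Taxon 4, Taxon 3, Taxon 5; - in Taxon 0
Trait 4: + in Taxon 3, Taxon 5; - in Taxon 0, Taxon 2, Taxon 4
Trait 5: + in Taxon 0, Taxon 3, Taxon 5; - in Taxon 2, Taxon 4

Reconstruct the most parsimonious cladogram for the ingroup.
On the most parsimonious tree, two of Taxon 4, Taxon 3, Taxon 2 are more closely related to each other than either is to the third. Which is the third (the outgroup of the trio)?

Taxon 3

Character polarity is set by the outgroup: the derived state is whichever differs from the outgroup's state, so for Trait 1, Trait 5 the derived state is '-', and for the remaining characters it is '+'.
Trait 1: derived state '-' in Taxon 4 only — an autapomorphy, so it tells us nothing about relationships among taxa.
Trait 2 (derived state '+') is unique to Taxon 4 (autapomorphy; uninformative for grouping).
All ingroup taxa share the derived state '+' for Trait 3; it defines the ingroup but does not resolve relationships within it.
Trait 4: derived state '+' in Taxon 3 and Taxon 5 only — synapomorphy for {Taxon 3, Taxon 5}.
Trait 5: derived state '-' in Taxon 2 and Taxon 4 only — synapomorphy for {Taxon 2, Taxon 4}.
Most parsimonious ingroup topology: ((Taxon 2,Taxon 4),(Taxon 3,Taxon 5)).
Taxon 4 and Taxon 2 share a more recent common ancestor with each other than either does with Taxon 3, so Taxon 3 is the least closely related of the three.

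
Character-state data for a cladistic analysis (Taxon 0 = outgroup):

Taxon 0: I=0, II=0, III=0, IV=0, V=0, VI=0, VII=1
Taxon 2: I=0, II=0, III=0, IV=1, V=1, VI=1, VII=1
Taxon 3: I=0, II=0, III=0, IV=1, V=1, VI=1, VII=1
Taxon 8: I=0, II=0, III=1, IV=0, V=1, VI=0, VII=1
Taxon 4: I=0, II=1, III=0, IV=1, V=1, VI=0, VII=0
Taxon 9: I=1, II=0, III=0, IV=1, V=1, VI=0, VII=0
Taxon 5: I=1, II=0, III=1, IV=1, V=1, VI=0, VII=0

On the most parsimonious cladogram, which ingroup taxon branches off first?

Taxon 8

Character polarity is set by the outgroup: the derived state is whichever differs from the outgroup's state, so for VII the derived state is '0', and for the remaining characters it is '1'.
Only Taxon 5 and Taxon 9 show the derived state '1' for I, supporting them as a clade.
II (derived state '1') is unique to Taxon 4 (autapomorphy; uninformative for grouping).
III groups Taxon 5 and Taxon 8, which is incompatible with the clades supported by the remaining characters; treating it as convergent (homoplasy) costs fewer steps than any alternative tree.
IV: derived state '1' in Taxon 2, Taxon 3, Taxon 4, Taxon 5, and Taxon 9 only — synapomorphy for {Taxon 2, Taxon 3, Taxon 4, Taxon 5, Taxon 9}.
All ingroup taxa share the derived state '1' for V; it defines the ingroup but does not resolve relationships within it.
VI (derived state '1') is shared by Taxon 2 and Taxon 3 — a synapomorphy uniting that clade.
VII (derived state '0') is shared by Taxon 4, Taxon 5, and Taxon 9 — a synapomorphy uniting that clade.
Most parsimonious ingroup topology: (((Taxon 2,Taxon 3),(Taxon 4,(Taxon 9,Taxon 5))),Taxon 8).
Taxon 8 is sister to the clade containing all other ingroup taxa, so it is the earliest-diverging (most basal) ingroup lineage.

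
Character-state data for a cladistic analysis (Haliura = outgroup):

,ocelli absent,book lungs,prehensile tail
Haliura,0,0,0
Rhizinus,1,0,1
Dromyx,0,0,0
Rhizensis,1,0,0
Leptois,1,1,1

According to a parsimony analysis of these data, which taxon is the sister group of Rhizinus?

The outgroup has state '0' for every character, so '1' is the derived state throughout.
ocelli absent (derived state '1') is shared by Leptois, Rhizensis, and Rhizinus — a synapomorphy uniting that clade.
book lungs: derived state '1' in Leptois only — an autapomorphy, so it tells us nothing about relationships among taxa.
Only Leptois and Rhizinus show the derived state '1' for prehensile tail, supporting them as a clade.
Most parsimonious ingroup topology: (((Rhizinus,Leptois),Rhizensis),Dromyx).
Rhizinus and Leptois form a cherry on this tree, so they are sister taxa.

Leptois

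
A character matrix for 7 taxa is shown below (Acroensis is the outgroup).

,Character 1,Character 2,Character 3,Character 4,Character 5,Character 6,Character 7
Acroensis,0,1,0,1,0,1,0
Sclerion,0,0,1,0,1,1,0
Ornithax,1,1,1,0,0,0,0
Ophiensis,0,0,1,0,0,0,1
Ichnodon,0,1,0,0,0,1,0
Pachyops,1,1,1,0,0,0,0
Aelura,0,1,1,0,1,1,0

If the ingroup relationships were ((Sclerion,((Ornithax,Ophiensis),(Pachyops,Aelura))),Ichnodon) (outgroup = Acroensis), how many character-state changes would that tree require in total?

11

Map each character onto ((Sclerion,((Ornithax,Ophiensis),(Pachyops,Aelura))),Ichnodon) (rooted by Acroensis) and count the minimum state changes it requires (Fitch parsimony):
Character 1: 2; Character 2: 2; Character 3: 1; Character 4: 1; Character 5: 2; Character 6: 2; Character 7: 1.
Total tree length = 11.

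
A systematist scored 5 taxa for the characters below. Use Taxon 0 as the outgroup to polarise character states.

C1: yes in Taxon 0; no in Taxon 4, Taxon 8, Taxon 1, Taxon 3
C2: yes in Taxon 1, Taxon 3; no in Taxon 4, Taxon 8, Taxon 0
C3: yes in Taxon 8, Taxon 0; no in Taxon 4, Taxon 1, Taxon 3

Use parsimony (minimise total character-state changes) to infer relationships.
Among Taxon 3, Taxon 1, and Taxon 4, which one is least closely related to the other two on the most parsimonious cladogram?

Character polarity is set by the outgroup: the derived state is whichever differs from the outgroup's state, so for C1, C3 the derived state is 'no', and for the remaining characters it is 'yes'.
All ingroup taxa share the derived state 'no' for C1; it defines the ingroup but does not resolve relationships within it.
C2 (derived state 'yes') is shared by Taxon 1 and Taxon 3 — a synapomorphy uniting that clade.
Only Taxon 1, Taxon 3, and Taxon 4 show the derived state 'no' for C3, supporting them as a clade.
Most parsimonious ingroup topology: (Taxon 8,((Taxon 1,Taxon 3),Taxon 4)).
Taxon 1 and Taxon 3 share a more recent common ancestor with each other than either does with Taxon 4, so Taxon 4 is the least closely related of the three.

Taxon 4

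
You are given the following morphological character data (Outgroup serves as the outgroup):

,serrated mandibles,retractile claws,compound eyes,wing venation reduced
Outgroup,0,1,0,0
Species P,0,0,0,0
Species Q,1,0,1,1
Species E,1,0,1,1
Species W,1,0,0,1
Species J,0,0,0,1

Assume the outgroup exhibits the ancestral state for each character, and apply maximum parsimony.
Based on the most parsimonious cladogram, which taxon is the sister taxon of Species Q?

Character polarity is set by the outgroup: the derived state is whichever differs from the outgroup's state, so for retractile claws the derived state is '0', and for the remaining characters it is '1'.
serrated mandibles (derived state '1') is shared by Species E, Species Q, and Species W — a synapomorphy uniting that clade.
retractile claws (derived state '0') is shared by all ingroup taxa — unites the whole ingroup.
compound eyes (derived state '1') is shared by Species E and Species Q — a synapomorphy uniting that clade.
wing venation reduced: derived state '1' in Species E, Species J, Species Q, and Species W only — synapomorphy for {Species E, Species J, Species Q, Species W}.
Most parsimonious ingroup topology: (Species P,(((Species Q,Species E),Species W),Species J)).
Species Q and Species E form a cherry on this tree, so they are sister taxa.

Species E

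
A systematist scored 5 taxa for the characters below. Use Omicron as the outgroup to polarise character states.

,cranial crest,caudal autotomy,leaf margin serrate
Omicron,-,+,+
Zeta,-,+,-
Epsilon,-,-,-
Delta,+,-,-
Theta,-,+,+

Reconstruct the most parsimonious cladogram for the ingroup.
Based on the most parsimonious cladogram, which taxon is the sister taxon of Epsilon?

Delta

Character polarity is set by the outgroup: the derived state is whichever differs from the outgroup's state, so for caudal autotomy, leaf margin serrate the derived state is '-', and for the remaining characters it is '+'.
cranial crest (derived state '+') is unique to Delta (autapomorphy; uninformative for grouping).
caudal autotomy: derived state '-' in Delta and Epsilon only — synapomorphy for {Delta, Epsilon}.
leaf margin serrate (derived state '-') is shared by Delta, Epsilon, and Zeta — a synapomorphy uniting that clade.
Most parsimonious ingroup topology: ((Zeta,(Epsilon,Delta)),Theta).
Epsilon and Delta form a cherry on this tree, so they are sister taxa.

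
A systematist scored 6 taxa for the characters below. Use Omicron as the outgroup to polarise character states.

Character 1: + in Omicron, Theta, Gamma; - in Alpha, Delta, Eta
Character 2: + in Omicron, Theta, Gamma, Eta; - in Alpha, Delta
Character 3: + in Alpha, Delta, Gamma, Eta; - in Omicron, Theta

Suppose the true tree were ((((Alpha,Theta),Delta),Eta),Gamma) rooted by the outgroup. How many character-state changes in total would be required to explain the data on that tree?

Map each character onto ((((Alpha,Theta),Delta),Eta),Gamma) (rooted by Omicron) and count the minimum state changes it requires (Fitch parsimony):
Character 1: 2; Character 2: 2; Character 3: 2.
Total tree length = 6.

6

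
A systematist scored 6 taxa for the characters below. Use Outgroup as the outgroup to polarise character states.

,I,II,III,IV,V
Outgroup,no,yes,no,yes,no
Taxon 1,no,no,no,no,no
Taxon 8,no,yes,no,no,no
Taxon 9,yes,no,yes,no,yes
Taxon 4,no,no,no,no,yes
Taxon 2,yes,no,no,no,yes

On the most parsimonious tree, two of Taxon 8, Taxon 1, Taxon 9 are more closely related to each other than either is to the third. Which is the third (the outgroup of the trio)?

Taxon 8

Character polarity is set by the outgroup: the derived state is whichever differs from the outgroup's state, so for II, IV the derived state is 'no', and for the remaining characters it is 'yes'.
Only Taxon 2 and Taxon 9 show the derived state 'yes' for I, supporting them as a clade.
Only Taxon 1, Taxon 2, Taxon 4, and Taxon 9 show the derived state 'no' for II, supporting them as a clade.
III: derived state 'yes' in Taxon 9 only — an autapomorphy, so it tells us nothing about relationships among taxa.
All ingroup taxa share the derived state 'no' for IV; it defines the ingroup but does not resolve relationships within it.
V: derived state 'yes' in Taxon 2, Taxon 4, and Taxon 9 only — synapomorphy for {Taxon 2, Taxon 4, Taxon 9}.
Most parsimonious ingroup topology: ((Taxon 1,((Taxon 9,Taxon 2),Taxon 4)),Taxon 8).
Taxon 1 and Taxon 9 share a more recent common ancestor with each other than either does with Taxon 8, so Taxon 8 is the least closely related of the three.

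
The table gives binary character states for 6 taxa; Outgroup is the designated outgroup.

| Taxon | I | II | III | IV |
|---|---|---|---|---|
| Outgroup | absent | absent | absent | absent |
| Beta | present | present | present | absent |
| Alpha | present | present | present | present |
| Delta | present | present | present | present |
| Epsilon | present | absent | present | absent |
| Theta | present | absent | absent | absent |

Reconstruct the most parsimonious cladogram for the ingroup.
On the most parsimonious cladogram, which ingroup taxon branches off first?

The outgroup has state 'absent' for every character, so 'present' is the derived state throughout.
I (derived state 'present') is shared by all ingroup taxa — unites the whole ingroup.
Only Alpha, Beta, and Delta show the derived state 'present' for II, supporting them as a clade.
III (derived state 'present') is shared by Alpha, Beta, Delta, and Epsilon — a synapomorphy uniting that clade.
IV: derived state 'present' in Alpha and Delta only — synapomorphy for {Alpha, Delta}.
Most parsimonious ingroup topology: (((Beta,(Alpha,Delta)),Epsilon),Theta).
Theta is sister to the clade containing all other ingroup taxa, so it is the earliest-diverging (most basal) ingroup lineage.

Theta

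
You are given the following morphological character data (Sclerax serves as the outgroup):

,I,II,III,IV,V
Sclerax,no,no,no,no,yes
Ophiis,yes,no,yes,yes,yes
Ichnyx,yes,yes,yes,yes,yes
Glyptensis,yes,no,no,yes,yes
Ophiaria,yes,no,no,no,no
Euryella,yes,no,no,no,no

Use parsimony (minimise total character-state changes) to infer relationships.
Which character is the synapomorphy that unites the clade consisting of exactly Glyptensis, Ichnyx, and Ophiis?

Character polarity is set by the outgroup: the derived state is whichever differs from the outgroup's state, so for V the derived state is 'no', and for the remaining characters it is 'yes'.
I (derived state 'yes') is shared by all ingroup taxa — unites the whole ingroup.
II: derived state 'yes' in Ichnyx only — an autapomorphy, so it tells us nothing about relationships among taxa.
III: derived state 'yes' in Ichnyx and Ophiis only — synapomorphy for {Ichnyx, Ophiis}.
IV (derived state 'yes') is shared by Glyptensis, Ichnyx, and Ophiis — a synapomorphy uniting that clade.
Only Euryella and Ophiaria show the derived state 'no' for V, supporting them as a clade.
Most parsimonious ingroup topology: (((Ophiis,Ichnyx),Glyptensis),(Ophiaria,Euryella)).
The clade {Glyptensis, Ichnyx, Ophiis} is supported by IV: its derived state 'yes' occurs in exactly those taxa and in no other taxon (including the outgroup).

IV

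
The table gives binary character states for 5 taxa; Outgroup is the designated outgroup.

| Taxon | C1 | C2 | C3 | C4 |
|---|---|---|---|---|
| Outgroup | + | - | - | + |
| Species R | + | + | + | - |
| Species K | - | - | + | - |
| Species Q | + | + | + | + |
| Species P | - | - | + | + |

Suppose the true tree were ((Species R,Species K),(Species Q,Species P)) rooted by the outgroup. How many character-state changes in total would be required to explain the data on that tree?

6

Map each character onto ((Species R,Species K),(Species Q,Species P)) (rooted by Outgroup) and count the minimum state changes it requires (Fitch parsimony):
C1: 2; C2: 2; C3: 1; C4: 1.
Total tree length = 6.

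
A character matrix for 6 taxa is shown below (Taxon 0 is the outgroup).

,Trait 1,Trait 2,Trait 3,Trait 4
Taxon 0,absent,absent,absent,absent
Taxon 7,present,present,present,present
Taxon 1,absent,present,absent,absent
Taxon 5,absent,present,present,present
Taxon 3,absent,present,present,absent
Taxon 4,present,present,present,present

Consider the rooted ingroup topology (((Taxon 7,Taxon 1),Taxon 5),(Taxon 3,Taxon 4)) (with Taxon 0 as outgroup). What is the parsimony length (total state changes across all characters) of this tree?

Map each character onto (((Taxon 7,Taxon 1),Taxon 5),(Taxon 3,Taxon 4)) (rooted by Taxon 0) and count the minimum state changes it requires (Fitch parsimony):
Trait 1: 2; Trait 2: 1; Trait 3: 2; Trait 4: 3.
Total tree length = 8.

8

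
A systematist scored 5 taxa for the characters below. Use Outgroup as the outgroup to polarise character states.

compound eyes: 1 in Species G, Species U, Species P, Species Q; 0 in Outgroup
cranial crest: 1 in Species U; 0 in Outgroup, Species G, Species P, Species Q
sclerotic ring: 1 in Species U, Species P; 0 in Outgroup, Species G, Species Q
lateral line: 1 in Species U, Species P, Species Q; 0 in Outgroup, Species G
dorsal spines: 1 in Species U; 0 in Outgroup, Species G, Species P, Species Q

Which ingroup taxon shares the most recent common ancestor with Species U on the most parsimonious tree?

Species P

The outgroup has state '0' for every character, so '1' is the derived state throughout.
compound eyes (derived state '1') is shared by all ingroup taxa — unites the whole ingroup.
cranial crest: derived state '1' in Species U only — an autapomorphy, so it tells us nothing about relationships among taxa.
Only Species P and Species U show the derived state '1' for sclerotic ring, supporting them as a clade.
lateral line: derived state '1' in Species P, Species Q, and Species U only — synapomorphy for {Species P, Species Q, Species U}.
dorsal spines: derived state '1' in Species U only — an autapomorphy, so it tells us nothing about relationships among taxa.
Most parsimonious ingroup topology: (Species G,((Species U,Species P),Species Q)).
Species U and Species P form a cherry on this tree, so they are sister taxa.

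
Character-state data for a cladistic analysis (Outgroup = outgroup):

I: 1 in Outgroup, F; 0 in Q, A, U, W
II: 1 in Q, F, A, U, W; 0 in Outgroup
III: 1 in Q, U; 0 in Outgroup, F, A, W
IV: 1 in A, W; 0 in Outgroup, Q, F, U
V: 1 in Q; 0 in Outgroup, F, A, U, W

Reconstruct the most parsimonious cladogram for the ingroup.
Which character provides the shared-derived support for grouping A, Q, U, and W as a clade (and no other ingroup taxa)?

I

Character polarity is set by the outgroup: the derived state is whichever differs from the outgroup's state, so for I the derived state is '0', and for the remaining characters it is '1'.
I (derived state '0') is shared by A, Q, U, and W — a synapomorphy uniting that clade.
II (derived state '1') is shared by all ingroup taxa — unites the whole ingroup.
III: derived state '1' in Q and U only — synapomorphy for {Q, U}.
IV (derived state '1') is shared by A and W — a synapomorphy uniting that clade.
V: derived state '1' in Q only — an autapomorphy, so it tells us nothing about relationships among taxa.
Most parsimonious ingroup topology: (((Q,U),(A,W)),F).
The clade {A, Q, U, W} is supported by I: its derived state '0' occurs in exactly those taxa and in no other taxon (including the outgroup).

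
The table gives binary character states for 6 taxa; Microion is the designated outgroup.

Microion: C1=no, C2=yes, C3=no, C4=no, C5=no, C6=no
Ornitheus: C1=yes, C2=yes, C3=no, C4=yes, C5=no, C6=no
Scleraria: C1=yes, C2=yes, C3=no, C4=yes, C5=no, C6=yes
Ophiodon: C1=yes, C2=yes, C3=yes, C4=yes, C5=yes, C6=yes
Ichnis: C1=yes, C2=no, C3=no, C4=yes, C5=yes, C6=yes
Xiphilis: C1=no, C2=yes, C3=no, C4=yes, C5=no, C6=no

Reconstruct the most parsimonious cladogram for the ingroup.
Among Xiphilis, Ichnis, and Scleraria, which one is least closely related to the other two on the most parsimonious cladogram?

Character polarity is set by the outgroup: the derived state is whichever differs from the outgroup's state, so for C2 the derived state is 'no', and for the remaining characters it is 'yes'.
C1 (derived state 'yes') is shared by Ichnis, Ophiodon, Ornitheus, and Scleraria — a synapomorphy uniting that clade.
C2: derived state 'no' in Ichnis only — an autapomorphy, so it tells us nothing about relationships among taxa.
C3 (derived state 'yes') is unique to Ophiodon (autapomorphy; uninformative for grouping).
All ingroup taxa share the derived state 'yes' for C4; it defines the ingroup but does not resolve relationships within it.
C5: derived state 'yes' in Ichnis and Ophiodon only — synapomorphy for {Ichnis, Ophiodon}.
Only Ichnis, Ophiodon, and Scleraria show the derived state 'yes' for C6, supporting them as a clade.
Most parsimonious ingroup topology: ((Ornitheus,(Scleraria,(Ophiodon,Ichnis))),Xiphilis).
Scleraria and Ichnis share a more recent common ancestor with each other than either does with Xiphilis, so Xiphilis is the least closely related of the three.

Xiphilis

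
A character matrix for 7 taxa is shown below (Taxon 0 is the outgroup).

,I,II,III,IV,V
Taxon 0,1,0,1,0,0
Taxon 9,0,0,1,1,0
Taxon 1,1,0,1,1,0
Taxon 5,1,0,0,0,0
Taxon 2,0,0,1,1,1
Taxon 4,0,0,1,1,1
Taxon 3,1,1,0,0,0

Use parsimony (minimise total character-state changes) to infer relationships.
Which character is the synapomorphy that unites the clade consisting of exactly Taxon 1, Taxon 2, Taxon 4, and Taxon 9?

Character polarity is set by the outgroup: the derived state is whichever differs from the outgroup's state, so for I, III the derived state is '0', and for the remaining characters it is '1'.
I (derived state '0') is shared by Taxon 2, Taxon 4, and Taxon 9 — a synapomorphy uniting that clade.
II: derived state '1' in Taxon 3 only — an autapomorphy, so it tells us nothing about relationships among taxa.
III (derived state '0') is shared by Taxon 3 and Taxon 5 — a synapomorphy uniting that clade.
IV: derived state '1' in Taxon 1, Taxon 2, Taxon 4, and Taxon 9 only — synapomorphy for {Taxon 1, Taxon 2, Taxon 4, Taxon 9}.
V: derived state '1' in Taxon 2 and Taxon 4 only — synapomorphy for {Taxon 2, Taxon 4}.
Most parsimonious ingroup topology: (((Taxon 9,(Taxon 2,Taxon 4)),Taxon 1),(Taxon 5,Taxon 3)).
The clade {Taxon 1, Taxon 2, Taxon 4, Taxon 9} is supported by IV: its derived state '1' occurs in exactly those taxa and in no other taxon (including the outgroup).

IV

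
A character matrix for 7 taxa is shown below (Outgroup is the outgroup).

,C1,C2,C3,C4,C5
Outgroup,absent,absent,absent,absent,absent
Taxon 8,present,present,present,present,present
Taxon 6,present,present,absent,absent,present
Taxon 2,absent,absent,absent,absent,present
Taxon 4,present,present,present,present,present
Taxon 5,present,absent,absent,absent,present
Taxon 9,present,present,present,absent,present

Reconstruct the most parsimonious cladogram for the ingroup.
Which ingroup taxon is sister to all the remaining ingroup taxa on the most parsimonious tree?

The outgroup has state 'absent' for every character, so 'present' is the derived state throughout.
C1 (derived state 'present') is shared by Taxon 4, Taxon 5, Taxon 6, Taxon 8, and Taxon 9 — a synapomorphy uniting that clade.
C2: derived state 'present' in Taxon 4, Taxon 6, Taxon 8, and Taxon 9 only — synapomorphy for {Taxon 4, Taxon 6, Taxon 8, Taxon 9}.
Only Taxon 4, Taxon 8, and Taxon 9 show the derived state 'present' for C3, supporting them as a clade.
C4: derived state 'present' in Taxon 4 and Taxon 8 only — synapomorphy for {Taxon 4, Taxon 8}.
All ingroup taxa share the derived state 'present' for C5; it defines the ingroup but does not resolve relationships within it.
Most parsimonious ingroup topology: (((((Taxon 8,Taxon 4),Taxon 9),Taxon 6),Taxon 5),Taxon 2).
Taxon 2 is sister to the clade containing all other ingroup taxa, so it is the earliest-diverging (most basal) ingroup lineage.

Taxon 2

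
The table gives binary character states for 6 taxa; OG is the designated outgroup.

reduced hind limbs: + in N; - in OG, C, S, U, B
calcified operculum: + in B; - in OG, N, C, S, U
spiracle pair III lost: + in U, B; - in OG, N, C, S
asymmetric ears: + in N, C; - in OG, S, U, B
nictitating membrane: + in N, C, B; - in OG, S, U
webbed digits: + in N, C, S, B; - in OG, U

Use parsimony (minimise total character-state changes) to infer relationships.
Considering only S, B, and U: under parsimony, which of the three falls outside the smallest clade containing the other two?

The outgroup has state '-' for every character, so '+' is the derived state throughout.
reduced hind limbs (derived state '+') is unique to N (autapomorphy; uninformative for grouping).
calcified operculum (derived state '+') is unique to B (autapomorphy; uninformative for grouping).
spiracle pair III lost (state '+') occurs in B and U but conflicts with the nesting implied by the other characters — most parsimoniously interpreted as homoplasy.
asymmetric ears: derived state '+' in C and N only — synapomorphy for {C, N}.
nictitating membrane (derived state '+') is shared by B, C, and N — a synapomorphy uniting that clade.
webbed digits: derived state '+' in B, C, N, and S only — synapomorphy for {B, C, N, S}.
Most parsimonious ingroup topology: ((((N,C),B),S),U).
B and S share a more recent common ancestor with each other than either does with U, so U is the least closely related of the three.

U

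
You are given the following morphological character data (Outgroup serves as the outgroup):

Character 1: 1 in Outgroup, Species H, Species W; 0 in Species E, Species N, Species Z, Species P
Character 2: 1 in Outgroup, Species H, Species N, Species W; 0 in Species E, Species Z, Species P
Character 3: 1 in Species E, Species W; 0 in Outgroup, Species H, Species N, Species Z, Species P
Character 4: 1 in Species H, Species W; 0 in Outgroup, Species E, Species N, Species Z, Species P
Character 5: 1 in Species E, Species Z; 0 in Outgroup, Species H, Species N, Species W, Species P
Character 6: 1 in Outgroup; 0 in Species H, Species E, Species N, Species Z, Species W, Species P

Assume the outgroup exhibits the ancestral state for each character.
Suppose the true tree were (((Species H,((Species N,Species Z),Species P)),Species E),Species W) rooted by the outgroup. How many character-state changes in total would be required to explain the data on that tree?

Map each character onto (((Species H,((Species N,Species Z),Species P)),Species E),Species W) (rooted by Outgroup) and count the minimum state changes it requires (Fitch parsimony):
Character 1: 2; Character 2: 3; Character 3: 2; Character 4: 2; Character 5: 2; Character 6: 1.
Total tree length = 12.

12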